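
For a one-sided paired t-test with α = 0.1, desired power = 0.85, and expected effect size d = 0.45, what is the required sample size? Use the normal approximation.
n = 27 pairs

Sample size formula (paired t-test, normal approximation):
n = ((z_α + z_β) / d)²

z_α = 1.282 (for α = 0.1, one-sided)
z_β = 1.036 (for power = 0.85)
d = 0.45

n = ((1.282 + 1.036) / 0.45)²
n = (5.151)²
n ≈ 26.53
Round up to the next whole number: n = 27 pairs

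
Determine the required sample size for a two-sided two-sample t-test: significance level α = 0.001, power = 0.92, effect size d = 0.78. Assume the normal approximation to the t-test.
n = 73 per group

Sample size formula (two-sample t-test, normal approximation):
n = 2 · ((z_{α/2} + z_β) / d)²

z_{α/2} = 3.291 (for α = 0.001, two-sided)
z_β = 1.405 (for power = 0.92)
d = 0.78

n = 2 · ((3.291 + 1.405) / 0.78)²
n = 2 · (6.021)²
n ≈ 72.50
Round up to the next whole number: n = 73 per group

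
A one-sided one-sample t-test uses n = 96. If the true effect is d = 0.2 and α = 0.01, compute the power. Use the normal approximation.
Power ≈ 0.36

Power calculation (one-sample t-test, normal approximation):
z_β = d · √n - z_α
z_β = 0.2 · √96 - 2.326
z_β = 0.2 · 9.798 - 2.326
z_β = -0.367

Power = Φ(z_β) = Φ(-0.367) ≈ 0.357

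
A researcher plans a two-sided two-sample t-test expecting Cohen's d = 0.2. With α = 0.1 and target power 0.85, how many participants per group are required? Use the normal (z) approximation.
n = 360 per group

Sample size formula (two-sample t-test, normal approximation):
n = 2 · ((z_{α/2} + z_β) / d)²

z_{α/2} = 1.645 (for α = 0.1, two-sided)
z_β = 1.036 (for power = 0.85)
d = 0.2

n = 2 · ((1.645 + 1.036) / 0.2)²
n = 2 · (13.405)²
n ≈ 359.39
Round up to the next whole number: n = 360 per group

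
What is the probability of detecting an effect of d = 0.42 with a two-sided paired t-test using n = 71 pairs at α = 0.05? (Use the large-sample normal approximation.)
Power ≈ 0.94

Power calculation (paired t-test, normal approximation):
z_β = d · √n - z_{α/2}
z_β = 0.42 · √71 - 1.960
z_β = 0.42 · 8.426 - 1.960
z_β = 1.579

Power = Φ(z_β) = Φ(1.579) ≈ 0.943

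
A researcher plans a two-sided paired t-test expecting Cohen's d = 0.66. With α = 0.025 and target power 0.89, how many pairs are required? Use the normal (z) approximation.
n = 28 pairs

Sample size formula (paired t-test, normal approximation):
n = ((z_{α/2} + z_β) / d)²

z_{α/2} = 2.241 (for α = 0.025, two-sided)
z_β = 1.227 (for power = 0.89)
d = 0.66

n = ((2.241 + 1.227) / 0.66)²
n = (5.255)²
n ≈ 27.62
Round up to the next whole number: n = 28 pairs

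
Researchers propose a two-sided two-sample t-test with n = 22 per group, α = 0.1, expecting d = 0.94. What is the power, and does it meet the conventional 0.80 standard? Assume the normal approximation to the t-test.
Power ≈ 0.93; the study is adequately powered (power ≥ 0.80)

Power calculation (two-sample t-test, normal approximation):
z_β = d · √(n/2) - z_{α/2}
z_β = 0.94 · √(22/2) - 1.645
z_β = 0.94 · 3.317 - 1.645
z_β = 1.473

Power = Φ(z_β) = Φ(1.473) ≈ 0.930

Effect size d = 0.94 is large by Cohen's convention (0.2/0.5/0.8).

Threshold: power ≥ 0.80 is conventionally adequate.
Power ≈ 0.93 → the study is adequately powered (power ≥ 0.80).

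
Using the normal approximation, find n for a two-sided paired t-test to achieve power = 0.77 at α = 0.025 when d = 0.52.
n = 33 pairs

Sample size formula (paired t-test, normal approximation):
n = ((z_{α/2} + z_β) / d)²

z_{α/2} = 2.241 (for α = 0.025, two-sided)
z_β = 0.739 (for power = 0.77)
d = 0.52

n = ((2.241 + 0.739) / 0.52)²
n = (5.731)²
n ≈ 32.84
Round up to the next whole number: n = 33 pairs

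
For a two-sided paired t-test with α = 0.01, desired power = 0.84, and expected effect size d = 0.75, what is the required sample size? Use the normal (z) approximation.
n = 23 pairs

Sample size formula (paired t-test, normal approximation):
n = ((z_{α/2} + z_β) / d)²

z_{α/2} = 2.576 (for α = 0.01, two-sided)
z_β = 0.994 (for power = 0.84)
d = 0.75

n = ((2.576 + 0.994) / 0.75)²
n = (4.760)²
n ≈ 22.66
Round up to the next whole number: n = 23 pairs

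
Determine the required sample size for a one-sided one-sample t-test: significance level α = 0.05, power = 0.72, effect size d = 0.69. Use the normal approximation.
n = 11

Sample size formula (one-sample t-test, normal approximation):
n = ((z_α + z_β) / d)²

z_α = 1.645 (for α = 0.05, one-sided)
z_β = 0.583 (for power = 0.72)
d = 0.69

n = ((1.645 + 0.583) / 0.69)²
n = (3.229)²
n ≈ 10.43
Round up to the next whole number: n = 11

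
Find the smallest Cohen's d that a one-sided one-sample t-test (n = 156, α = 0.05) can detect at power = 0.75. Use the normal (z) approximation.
d ≈ 0.19

Minimum detectable effect (one-sample t-test, normal approximation):
d = (z_α + z_β) / √n
d = (1.645 + 0.674) / √156
d = 2.319 / 12.490
d ≈ 0.19

By Cohen's convention (0.2 small / 0.5 medium / 0.8 large): very small effect.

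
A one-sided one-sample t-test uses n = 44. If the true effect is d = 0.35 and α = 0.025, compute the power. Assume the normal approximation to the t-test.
Power ≈ 0.64

Power calculation (one-sample t-test, normal approximation):
z_β = d · √n - z_α
z_β = 0.35 · √44 - 1.960
z_β = 0.35 · 6.633 - 1.960
z_β = 0.362

Power = Φ(z_β) = Φ(0.362) ≈ 0.641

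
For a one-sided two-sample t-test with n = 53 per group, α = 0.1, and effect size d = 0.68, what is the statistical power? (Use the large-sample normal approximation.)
Power ≈ 0.99

Power calculation (two-sample t-test, normal approximation):
z_β = d · √(n/2) - z_α
z_β = 0.68 · √(53/2) - 1.282
z_β = 0.68 · 5.148 - 1.282
z_β = 2.219

Power = Φ(z_β) = Φ(2.219) ≈ 0.987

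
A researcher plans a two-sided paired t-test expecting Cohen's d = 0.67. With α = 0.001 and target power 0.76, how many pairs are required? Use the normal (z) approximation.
n = 36 pairs

Sample size formula (paired t-test, normal approximation):
n = ((z_{α/2} + z_β) / d)²

z_{α/2} = 3.291 (for α = 0.001, two-sided)
z_β = 0.706 (for power = 0.76)
d = 0.67

n = ((3.291 + 0.706) / 0.67)²
n = (5.966)²
n ≈ 35.59
Round up to the next whole number: n = 36 pairs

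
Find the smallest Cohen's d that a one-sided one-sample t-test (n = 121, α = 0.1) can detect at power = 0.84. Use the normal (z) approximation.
d ≈ 0.21

Minimum detectable effect (one-sample t-test, normal approximation):
d = (z_α + z_β) / √n
d = (1.282 + 0.994) / √121
d = 2.276 / 11.000
d ≈ 0.21

By Cohen's convention (0.2 small / 0.5 medium / 0.8 large): small effect.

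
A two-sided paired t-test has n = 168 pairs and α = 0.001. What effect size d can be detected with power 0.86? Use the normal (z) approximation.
d ≈ 0.34

Minimum detectable effect (paired t-test, normal approximation):
d = (z_{α/2} + z_β) / √n
d = (3.291 + 1.080) / √168
d = 4.371 / 12.961
d ≈ 0.34

By Cohen's convention (0.2 small / 0.5 medium / 0.8 large): small effect.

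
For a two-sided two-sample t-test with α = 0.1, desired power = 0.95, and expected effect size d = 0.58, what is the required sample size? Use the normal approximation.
n = 65 per group

Sample size formula (two-sample t-test, normal approximation):
n = 2 · ((z_{α/2} + z_β) / d)²

z_{α/2} = 1.645 (for α = 0.1, two-sided)
z_β = 1.645 (for power = 0.95)
d = 0.58

n = 2 · ((1.645 + 1.645) / 0.58)²
n = 2 · (5.672)²
n ≈ 64.34
Round up to the next whole number: n = 65 per group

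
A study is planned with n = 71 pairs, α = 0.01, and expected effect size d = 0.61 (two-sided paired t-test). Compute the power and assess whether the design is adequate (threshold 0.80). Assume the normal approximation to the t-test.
Power ≈ 0.99; the study is adequately powered (power ≥ 0.80)

Power calculation (paired t-test, normal approximation):
z_β = d · √n - z_{α/2}
z_β = 0.61 · √71 - 2.576
z_β = 0.61 · 8.426 - 2.576
z_β = 2.564

Power = Φ(z_β) = Φ(2.564) ≈ 0.995

Effect size d = 0.61 is medium by Cohen's convention (0.2/0.5/0.8).

Threshold: power ≥ 0.80 is conventionally adequate.
Power ≈ 0.99 → the study is adequately powered (power ≥ 0.80).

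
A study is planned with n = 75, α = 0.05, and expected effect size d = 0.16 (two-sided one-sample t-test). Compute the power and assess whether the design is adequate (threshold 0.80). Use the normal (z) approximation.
Power ≈ 0.28; the study is underpowered (power < 0.80)

Power calculation (one-sample t-test, normal approximation):
z_β = d · √n - z_{α/2}
z_β = 0.16 · √75 - 1.960
z_β = 0.16 · 8.660 - 1.960
z_β = -0.574

Power = Φ(z_β) = Φ(-0.574) ≈ 0.283

Effect size d = 0.16 is very small by Cohen's convention (0.2/0.5/0.8).

Threshold: power ≥ 0.80 is conventionally adequate.
Power ≈ 0.28 → the study is underpowered (power < 0.80).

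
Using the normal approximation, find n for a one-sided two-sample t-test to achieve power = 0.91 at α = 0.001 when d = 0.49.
n = 164 per group

Sample size formula (two-sample t-test, normal approximation):
n = 2 · ((z_α + z_β) / d)²

z_α = 3.090 (for α = 0.001, one-sided)
z_β = 1.341 (for power = 0.91)
d = 0.49

n = 2 · ((3.090 + 1.341) / 0.49)²
n = 2 · (9.043)²
n ≈ 163.55
Round up to the next whole number: n = 164 per group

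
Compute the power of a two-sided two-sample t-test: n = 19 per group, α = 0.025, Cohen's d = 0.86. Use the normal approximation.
Power ≈ 0.66

Power calculation (two-sample t-test, normal approximation):
z_β = d · √(n/2) - z_{α/2}
z_β = 0.86 · √(19/2) - 2.241
z_β = 0.86 · 3.082 - 2.241
z_β = 0.409

Power = Φ(z_β) = Φ(0.409) ≈ 0.659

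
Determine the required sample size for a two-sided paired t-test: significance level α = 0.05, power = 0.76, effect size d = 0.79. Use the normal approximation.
n = 12 pairs

Sample size formula (paired t-test, normal approximation):
n = ((z_{α/2} + z_β) / d)²

z_{α/2} = 1.960 (for α = 0.05, two-sided)
z_β = 0.706 (for power = 0.76)
d = 0.79

n = ((1.960 + 0.706) / 0.79)²
n = (3.375)²
n ≈ 11.39
Round up to the next whole number: n = 12 pairs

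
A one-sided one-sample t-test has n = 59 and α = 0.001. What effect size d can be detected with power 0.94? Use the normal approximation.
d ≈ 0.60

Minimum detectable effect (one-sample t-test, normal approximation):
d = (z_α + z_β) / √n
d = (3.090 + 1.555) / √59
d = 4.645 / 7.681
d ≈ 0.60

By Cohen's convention (0.2 small / 0.5 medium / 0.8 large): medium effect.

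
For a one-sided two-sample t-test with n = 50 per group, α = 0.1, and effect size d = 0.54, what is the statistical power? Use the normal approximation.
Power ≈ 0.92

Power calculation (two-sample t-test, normal approximation):
z_β = d · √(n/2) - z_α
z_β = 0.54 · √(50/2) - 1.282
z_β = 0.54 · 5.000 - 1.282
z_β = 1.418

Power = Φ(z_β) = Φ(1.418) ≈ 0.922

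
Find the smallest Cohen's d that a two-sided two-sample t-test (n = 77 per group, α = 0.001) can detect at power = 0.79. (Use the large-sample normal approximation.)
d ≈ 0.66

Minimum detectable effect (two-sample t-test, normal approximation):
d = (z_{α/2} + z_β) / √(n/2)
d = (3.291 + 0.806) / √(77/2)
d = 4.097 / 6.205
d ≈ 0.66

By Cohen's convention (0.2 small / 0.5 medium / 0.8 large): medium effect.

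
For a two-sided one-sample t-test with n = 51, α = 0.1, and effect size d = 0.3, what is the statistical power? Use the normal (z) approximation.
Power ≈ 0.69

Power calculation (one-sample t-test, normal approximation):
z_β = d · √n - z_{α/2}
z_β = 0.3 · √51 - 1.645
z_β = 0.3 · 7.141 - 1.645
z_β = 0.498

Power = Φ(z_β) = Φ(0.498) ≈ 0.691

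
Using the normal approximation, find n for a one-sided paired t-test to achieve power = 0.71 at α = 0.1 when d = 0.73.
n = 7 pairs

Sample size formula (paired t-test, normal approximation):
n = ((z_α + z_β) / d)²

z_α = 1.282 (for α = 0.1, one-sided)
z_β = 0.553 (for power = 0.71)
d = 0.73

n = ((1.282 + 0.553) / 0.73)²
n = (2.514)²
n ≈ 6.32
Round up to the next whole number: n = 7 pairs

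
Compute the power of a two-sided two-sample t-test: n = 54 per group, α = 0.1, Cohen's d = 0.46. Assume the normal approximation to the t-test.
Power ≈ 0.77

Power calculation (two-sample t-test, normal approximation):
z_β = d · √(n/2) - z_{α/2}
z_β = 0.46 · √(54/2) - 1.645
z_β = 0.46 · 5.196 - 1.645
z_β = 0.745

Power = Φ(z_β) = Φ(0.745) ≈ 0.772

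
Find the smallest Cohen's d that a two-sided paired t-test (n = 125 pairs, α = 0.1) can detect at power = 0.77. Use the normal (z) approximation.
d ≈ 0.21

Minimum detectable effect (paired t-test, normal approximation):
d = (z_{α/2} + z_β) / √n
d = (1.645 + 0.739) / √125
d = 2.384 / 11.180
d ≈ 0.21

By Cohen's convention (0.2 small / 0.5 medium / 0.8 large): small effect.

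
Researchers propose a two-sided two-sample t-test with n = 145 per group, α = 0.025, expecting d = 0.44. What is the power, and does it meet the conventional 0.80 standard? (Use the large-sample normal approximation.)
Power ≈ 0.93; the study is adequately powered (power ≥ 0.80)

Power calculation (two-sample t-test, normal approximation):
z_β = d · √(n/2) - z_{α/2}
z_β = 0.44 · √(145/2) - 2.241
z_β = 0.44 · 8.515 - 2.241
z_β = 1.505

Power = Φ(z_β) = Φ(1.505) ≈ 0.934

Effect size d = 0.44 is small by Cohen's convention (0.2/0.5/0.8).

Threshold: power ≥ 0.80 is conventionally adequate.
Power ≈ 0.93 → the study is adequately powered (power ≥ 0.80).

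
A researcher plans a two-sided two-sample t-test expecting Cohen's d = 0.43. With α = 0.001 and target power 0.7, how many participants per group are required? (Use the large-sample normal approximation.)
n = 158 per group

Sample size formula (two-sample t-test, normal approximation):
n = 2 · ((z_{α/2} + z_β) / d)²

z_{α/2} = 3.291 (for α = 0.001, two-sided)
z_β = 0.524 (for power = 0.7)
d = 0.43

n = 2 · ((3.291 + 0.524) / 0.43)²
n = 2 · (8.872)²
n ≈ 157.42
Round up to the next whole number: n = 158 per group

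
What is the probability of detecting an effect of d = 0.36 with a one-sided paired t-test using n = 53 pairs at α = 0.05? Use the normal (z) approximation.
Power ≈ 0.84

Power calculation (paired t-test, normal approximation):
z_β = d · √n - z_α
z_β = 0.36 · √53 - 1.645
z_β = 0.36 · 7.280 - 1.645
z_β = 0.976

Power = Φ(z_β) = Φ(0.976) ≈ 0.835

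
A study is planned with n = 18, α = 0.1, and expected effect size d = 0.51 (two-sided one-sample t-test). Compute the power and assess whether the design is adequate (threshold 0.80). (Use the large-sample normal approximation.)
Power ≈ 0.70; the study is underpowered (power < 0.80)

Power calculation (one-sample t-test, normal approximation):
z_β = d · √n - z_{α/2}
z_β = 0.51 · √18 - 1.645
z_β = 0.51 · 4.243 - 1.645
z_β = 0.519

Power = Φ(z_β) = Φ(0.519) ≈ 0.698

Effect size d = 0.51 is medium by Cohen's convention (0.2/0.5/0.8).

Threshold: power ≥ 0.80 is conventionally adequate.
Power ≈ 0.70 → the study is underpowered (power < 0.80).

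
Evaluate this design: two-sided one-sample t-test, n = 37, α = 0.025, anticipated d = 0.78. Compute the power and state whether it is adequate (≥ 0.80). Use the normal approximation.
Power ≈ 0.99; the study is adequately powered (power ≥ 0.80)

Power calculation (one-sample t-test, normal approximation):
z_β = d · √n - z_{α/2}
z_β = 0.78 · √37 - 2.241
z_β = 0.78 · 6.083 - 2.241
z_β = 2.503

Power = Φ(z_β) = Φ(2.503) ≈ 0.994

Effect size d = 0.78 is medium by Cohen's convention (0.2/0.5/0.8).

Threshold: power ≥ 0.80 is conventionally adequate.
Power ≈ 0.99 → the study is adequately powered (power ≥ 0.80).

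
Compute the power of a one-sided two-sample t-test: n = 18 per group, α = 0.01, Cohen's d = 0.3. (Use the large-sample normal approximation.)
Power ≈ 0.08

Power calculation (two-sample t-test, normal approximation):
z_β = d · √(n/2) - z_α
z_β = 0.3 · √(18/2) - 2.326
z_β = 0.3 · 3.000 - 2.326
z_β = -1.426

Power = Φ(z_β) = Φ(-1.426) ≈ 0.077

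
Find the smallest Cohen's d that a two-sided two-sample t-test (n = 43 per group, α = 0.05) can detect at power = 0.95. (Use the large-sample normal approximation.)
d ≈ 0.78

Minimum detectable effect (two-sample t-test, normal approximation):
d = (z_{α/2} + z_β) / √(n/2)
d = (1.960 + 1.645) / √(43/2)
d = 3.605 / 4.637
d ≈ 0.78

By Cohen's convention (0.2 small / 0.5 medium / 0.8 large): medium effect.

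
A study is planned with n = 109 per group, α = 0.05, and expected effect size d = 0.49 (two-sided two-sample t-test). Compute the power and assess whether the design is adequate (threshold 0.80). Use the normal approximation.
Power ≈ 0.95; the study is adequately powered (power ≥ 0.80)

Power calculation (two-sample t-test, normal approximation):
z_β = d · √(n/2) - z_{α/2}
z_β = 0.49 · √(109/2) - 1.960
z_β = 0.49 · 7.382 - 1.960
z_β = 1.657

Power = Φ(z_β) = Φ(1.657) ≈ 0.951

Effect size d = 0.49 is small by Cohen's convention (0.2/0.5/0.8).

Threshold: power ≥ 0.80 is conventionally adequate.
Power ≈ 0.95 → the study is adequately powered (power ≥ 0.80).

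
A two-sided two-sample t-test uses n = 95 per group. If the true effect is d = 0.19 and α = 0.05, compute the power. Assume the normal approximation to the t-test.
Power ≈ 0.26

Power calculation (two-sample t-test, normal approximation):
z_β = d · √(n/2) - z_{α/2}
z_β = 0.19 · √(95/2) - 1.960
z_β = 0.19 · 6.892 - 1.960
z_β = -0.650

Power = Φ(z_β) = Φ(-0.650) ≈ 0.258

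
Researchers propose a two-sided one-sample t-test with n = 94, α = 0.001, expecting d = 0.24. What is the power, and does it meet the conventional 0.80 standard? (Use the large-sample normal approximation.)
Power ≈ 0.17; the study is underpowered (power < 0.80)

Power calculation (one-sample t-test, normal approximation):
z_β = d · √n - z_{α/2}
z_β = 0.24 · √94 - 3.291
z_β = 0.24 · 9.695 - 3.291
z_β = -0.964

Power = Φ(z_β) = Φ(-0.964) ≈ 0.168

Effect size d = 0.24 is small by Cohen's convention (0.2/0.5/0.8).

Threshold: power ≥ 0.80 is conventionally adequate.
Power ≈ 0.17 → the study is underpowered (power < 0.80).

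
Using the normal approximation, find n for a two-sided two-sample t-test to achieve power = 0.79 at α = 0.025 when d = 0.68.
n = 41 per group

Sample size formula (two-sample t-test, normal approximation):
n = 2 · ((z_{α/2} + z_β) / d)²

z_{α/2} = 2.241 (for α = 0.025, two-sided)
z_β = 0.806 (for power = 0.79)
d = 0.68

n = 2 · ((2.241 + 0.806) / 0.68)²
n = 2 · (4.481)²
n ≈ 40.16
Round up to the next whole number: n = 41 per group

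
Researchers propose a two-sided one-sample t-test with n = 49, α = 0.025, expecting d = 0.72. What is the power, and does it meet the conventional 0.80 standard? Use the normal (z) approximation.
Power ≈ 1.00; the study is adequately powered (power ≥ 0.80)

Power calculation (one-sample t-test, normal approximation):
z_β = d · √n - z_{α/2}
z_β = 0.72 · √49 - 2.241
z_β = 0.72 · 7.000 - 2.241
z_β = 2.799

Power = Φ(z_β) = Φ(2.799) ≈ 0.997

Effect size d = 0.72 is medium by Cohen's convention (0.2/0.5/0.8).

Threshold: power ≥ 0.80 is conventionally adequate.
Power ≈ 1.00 → the study is adequately powered (power ≥ 0.80).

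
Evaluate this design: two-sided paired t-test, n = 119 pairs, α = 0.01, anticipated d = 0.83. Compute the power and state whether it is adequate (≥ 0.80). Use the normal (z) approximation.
Power ≈ 1.00; the study is adequately powered (power ≥ 0.80)

Power calculation (paired t-test, normal approximation):
z_β = d · √n - z_{α/2}
z_β = 0.83 · √119 - 2.576
z_β = 0.83 · 10.909 - 2.576
z_β = 6.478

Power = Φ(z_β) = Φ(6.478) ≈ 1.000

Effect size d = 0.83 is large by Cohen's convention (0.2/0.5/0.8).

Threshold: power ≥ 0.80 is conventionally adequate.
Power ≈ 1.00 → the study is adequately powered (power ≥ 0.80).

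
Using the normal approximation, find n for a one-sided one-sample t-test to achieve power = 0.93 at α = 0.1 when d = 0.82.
n = 12

Sample size formula (one-sample t-test, normal approximation):
n = ((z_α + z_β) / d)²

z_α = 1.282 (for α = 0.1, one-sided)
z_β = 1.476 (for power = 0.93)
d = 0.82

n = ((1.282 + 1.476) / 0.82)²
n = (3.363)²
n ≈ 11.31
Round up to the next whole number: n = 12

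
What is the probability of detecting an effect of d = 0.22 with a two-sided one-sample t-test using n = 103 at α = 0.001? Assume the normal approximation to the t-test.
Power ≈ 0.15

Power calculation (one-sample t-test, normal approximation):
z_β = d · √n - z_{α/2}
z_β = 0.22 · √103 - 3.291
z_β = 0.22 · 10.149 - 3.291
z_β = -1.058

Power = Φ(z_β) = Φ(-1.058) ≈ 0.145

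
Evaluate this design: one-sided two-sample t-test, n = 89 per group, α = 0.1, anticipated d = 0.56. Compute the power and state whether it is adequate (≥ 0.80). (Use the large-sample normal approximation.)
Power ≈ 0.99; the study is adequately powered (power ≥ 0.80)

Power calculation (two-sample t-test, normal approximation):
z_β = d · √(n/2) - z_α
z_β = 0.56 · √(89/2) - 1.282
z_β = 0.56 · 6.671 - 1.282
z_β = 2.454

Power = Φ(z_β) = Φ(2.454) ≈ 0.993

Effect size d = 0.56 is medium by Cohen's convention (0.2/0.5/0.8).

Threshold: power ≥ 0.80 is conventionally adequate.
Power ≈ 0.99 → the study is adequately powered (power ≥ 0.80).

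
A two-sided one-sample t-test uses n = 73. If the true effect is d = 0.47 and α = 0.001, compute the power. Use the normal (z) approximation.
Power ≈ 0.77

Power calculation (one-sample t-test, normal approximation):
z_β = d · √n - z_{α/2}
z_β = 0.47 · √73 - 3.291
z_β = 0.47 · 8.544 - 3.291
z_β = 0.725

Power = Φ(z_β) = Φ(0.725) ≈ 0.766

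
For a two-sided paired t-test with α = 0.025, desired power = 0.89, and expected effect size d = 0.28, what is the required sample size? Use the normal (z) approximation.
n = 154 pairs

Sample size formula (paired t-test, normal approximation):
n = ((z_{α/2} + z_β) / d)²

z_{α/2} = 2.241 (for α = 0.025, two-sided)
z_β = 1.227 (for power = 0.89)
d = 0.28

n = ((2.241 + 1.227) / 0.28)²
n = (12.386)²
n ≈ 153.41
Round up to the next whole number: n = 154 pairs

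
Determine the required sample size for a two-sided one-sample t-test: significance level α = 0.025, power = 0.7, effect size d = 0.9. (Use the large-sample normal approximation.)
n = 10

Sample size formula (one-sample t-test, normal approximation):
n = ((z_{α/2} + z_β) / d)²

z_{α/2} = 2.241 (for α = 0.025, two-sided)
z_β = 0.524 (for power = 0.7)
d = 0.9

n = ((2.241 + 0.524) / 0.9)²
n = (3.072)²
n ≈ 9.44
Round up to the next whole number: n = 10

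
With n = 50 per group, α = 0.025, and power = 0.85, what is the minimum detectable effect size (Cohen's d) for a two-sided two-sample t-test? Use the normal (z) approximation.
d ≈ 0.66

Minimum detectable effect (two-sample t-test, normal approximation):
d = (z_{α/2} + z_β) / √(n/2)
d = (2.241 + 1.036) / √(50/2)
d = 3.278 / 5.000
d ≈ 0.66

By Cohen's convention (0.2 small / 0.5 medium / 0.8 large): medium effect.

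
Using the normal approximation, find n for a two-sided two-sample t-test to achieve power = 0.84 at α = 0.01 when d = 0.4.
n = 160 per group

Sample size formula (two-sample t-test, normal approximation):
n = 2 · ((z_{α/2} + z_β) / d)²

z_{α/2} = 2.576 (for α = 0.01, two-sided)
z_β = 0.994 (for power = 0.84)
d = 0.4

n = 2 · ((2.576 + 0.994) / 0.4)²
n = 2 · (8.925)²
n ≈ 159.31
Round up to the next whole number: n = 160 per group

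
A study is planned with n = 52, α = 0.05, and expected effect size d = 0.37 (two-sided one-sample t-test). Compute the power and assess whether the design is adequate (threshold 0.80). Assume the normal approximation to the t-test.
Power ≈ 0.76; the study is underpowered (power < 0.80)

Power calculation (one-sample t-test, normal approximation):
z_β = d · √n - z_{α/2}
z_β = 0.37 · √52 - 1.960
z_β = 0.37 · 7.211 - 1.960
z_β = 0.708

Power = Φ(z_β) = Φ(0.708) ≈ 0.761

Effect size d = 0.37 is small by Cohen's convention (0.2/0.5/0.8).

Threshold: power ≥ 0.80 is conventionally adequate.
Power ≈ 0.76 → the study is underpowered (power < 0.80).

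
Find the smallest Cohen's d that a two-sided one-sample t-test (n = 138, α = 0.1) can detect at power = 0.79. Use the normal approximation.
d ≈ 0.21

Minimum detectable effect (one-sample t-test, normal approximation):
d = (z_{α/2} + z_β) / √n
d = (1.645 + 0.806) / √138
d = 2.451 / 11.747
d ≈ 0.21

By Cohen's convention (0.2 small / 0.5 medium / 0.8 large): small effect.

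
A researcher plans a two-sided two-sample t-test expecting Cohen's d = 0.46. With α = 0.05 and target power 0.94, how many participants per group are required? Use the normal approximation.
n = 117 per group

Sample size formula (two-sample t-test, normal approximation):
n = 2 · ((z_{α/2} + z_β) / d)²

z_{α/2} = 1.960 (for α = 0.05, two-sided)
z_β = 1.555 (for power = 0.94)
d = 0.46

n = 2 · ((1.960 + 1.555) / 0.46)²
n = 2 · (7.641)²
n ≈ 116.77
Round up to the next whole number: n = 117 per group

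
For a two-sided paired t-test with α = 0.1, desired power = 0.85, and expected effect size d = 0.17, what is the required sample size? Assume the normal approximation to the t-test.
n = 249 pairs

Sample size formula (paired t-test, normal approximation):
n = ((z_{α/2} + z_β) / d)²

z_{α/2} = 1.645 (for α = 0.1, two-sided)
z_β = 1.036 (for power = 0.85)
d = 0.17

n = ((1.645 + 1.036) / 0.17)²
n = (15.771)²
n ≈ 248.72
Round up to the next whole number: n = 249 pairs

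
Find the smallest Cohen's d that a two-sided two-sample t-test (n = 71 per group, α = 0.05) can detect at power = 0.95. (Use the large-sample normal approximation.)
d ≈ 0.61

Minimum detectable effect (two-sample t-test, normal approximation):
d = (z_{α/2} + z_β) / √(n/2)
d = (1.960 + 1.645) / √(71/2)
d = 3.605 / 5.958
d ≈ 0.61

By Cohen's convention (0.2 small / 0.5 medium / 0.8 large): medium effect.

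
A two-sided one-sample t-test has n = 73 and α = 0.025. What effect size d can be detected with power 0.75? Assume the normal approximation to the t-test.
d ≈ 0.34

Minimum detectable effect (one-sample t-test, normal approximation):
d = (z_{α/2} + z_β) / √n
d = (2.241 + 0.674) / √73
d = 2.916 / 8.544
d ≈ 0.34

By Cohen's convention (0.2 small / 0.5 medium / 0.8 large): small effect.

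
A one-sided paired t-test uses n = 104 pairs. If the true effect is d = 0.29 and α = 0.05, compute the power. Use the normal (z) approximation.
Power ≈ 0.91

Power calculation (paired t-test, normal approximation):
z_β = d · √n - z_α
z_β = 0.29 · √104 - 1.645
z_β = 0.29 · 10.198 - 1.645
z_β = 1.313

Power = Φ(z_β) = Φ(1.313) ≈ 0.905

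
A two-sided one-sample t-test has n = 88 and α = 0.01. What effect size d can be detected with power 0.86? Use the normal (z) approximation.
d ≈ 0.39

Minimum detectable effect (one-sample t-test, normal approximation):
d = (z_{α/2} + z_β) / √n
d = (2.576 + 1.080) / √88
d = 3.656 / 9.381
d ≈ 0.39

By Cohen's convention (0.2 small / 0.5 medium / 0.8 large): small effect.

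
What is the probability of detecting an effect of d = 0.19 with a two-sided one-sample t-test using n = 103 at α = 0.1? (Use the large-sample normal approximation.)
Power ≈ 0.61

Power calculation (one-sample t-test, normal approximation):
z_β = d · √n - z_{α/2}
z_β = 0.19 · √103 - 1.645
z_β = 0.19 · 10.149 - 1.645
z_β = 0.283

Power = Φ(z_β) = Φ(0.283) ≈ 0.612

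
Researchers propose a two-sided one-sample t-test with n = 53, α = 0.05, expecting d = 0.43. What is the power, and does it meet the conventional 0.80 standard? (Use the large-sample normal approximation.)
Power ≈ 0.88; the study is adequately powered (power ≥ 0.80)

Power calculation (one-sample t-test, normal approximation):
z_β = d · √n - z_{α/2}
z_β = 0.43 · √53 - 1.960
z_β = 0.43 · 7.280 - 1.960
z_β = 1.170

Power = Φ(z_β) = Φ(1.170) ≈ 0.879

Effect size d = 0.43 is small by Cohen's convention (0.2/0.5/0.8).

Threshold: power ≥ 0.80 is conventionally adequate.
Power ≈ 0.88 → the study is adequately powered (power ≥ 0.80).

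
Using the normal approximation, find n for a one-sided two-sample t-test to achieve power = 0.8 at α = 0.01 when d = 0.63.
n = 51 per group

Sample size formula (two-sample t-test, normal approximation):
n = 2 · ((z_α + z_β) / d)²

z_α = 2.326 (for α = 0.01, one-sided)
z_β = 0.842 (for power = 0.8)
d = 0.63

n = 2 · ((2.326 + 0.842) / 0.63)²
n = 2 · (5.029)²
n ≈ 50.58
Round up to the next whole number: n = 51 per group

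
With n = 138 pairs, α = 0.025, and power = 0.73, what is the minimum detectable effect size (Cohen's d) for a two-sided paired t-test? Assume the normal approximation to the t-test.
d ≈ 0.24

Minimum detectable effect (paired t-test, normal approximation):
d = (z_{α/2} + z_β) / √n
d = (2.241 + 0.613) / √138
d = 2.854 / 11.747
d ≈ 0.24

By Cohen's convention (0.2 small / 0.5 medium / 0.8 large): small effect.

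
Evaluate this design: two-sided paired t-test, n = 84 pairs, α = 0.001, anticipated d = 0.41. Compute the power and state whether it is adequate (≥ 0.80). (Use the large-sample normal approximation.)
Power ≈ 0.68; the study is underpowered (power < 0.80)

Power calculation (paired t-test, normal approximation):
z_β = d · √n - z_{α/2}
z_β = 0.41 · √84 - 3.291
z_β = 0.41 · 9.165 - 3.291
z_β = 0.467

Power = Φ(z_β) = Φ(0.467) ≈ 0.680

Effect size d = 0.41 is small by Cohen's convention (0.2/0.5/0.8).

Threshold: power ≥ 0.80 is conventionally adequate.
Power ≈ 0.68 → the study is underpowered (power < 0.80).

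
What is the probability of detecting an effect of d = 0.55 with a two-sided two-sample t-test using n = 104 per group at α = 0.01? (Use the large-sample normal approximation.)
Power ≈ 0.92

Power calculation (two-sample t-test, normal approximation):
z_β = d · √(n/2) - z_{α/2}
z_β = 0.55 · √(104/2) - 2.576
z_β = 0.55 · 7.211 - 2.576
z_β = 1.390

Power = Φ(z_β) = Φ(1.390) ≈ 0.918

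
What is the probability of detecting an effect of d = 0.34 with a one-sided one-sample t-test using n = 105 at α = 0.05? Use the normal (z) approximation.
Power ≈ 0.97

Power calculation (one-sample t-test, normal approximation):
z_β = d · √n - z_α
z_β = 0.34 · √105 - 1.645
z_β = 0.34 · 10.247 - 1.645
z_β = 1.839

Power = Φ(z_β) = Φ(1.839) ≈ 0.967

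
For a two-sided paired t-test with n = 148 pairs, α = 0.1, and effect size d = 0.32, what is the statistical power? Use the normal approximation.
Power ≈ 0.99

Power calculation (paired t-test, normal approximation):
z_β = d · √n - z_{α/2}
z_β = 0.32 · √148 - 1.645
z_β = 0.32 · 12.166 - 1.645
z_β = 2.248

Power = Φ(z_β) = Φ(2.248) ≈ 0.988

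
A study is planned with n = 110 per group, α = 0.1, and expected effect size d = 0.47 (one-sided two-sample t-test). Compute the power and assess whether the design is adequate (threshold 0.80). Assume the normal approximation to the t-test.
Power ≈ 0.99; the study is adequately powered (power ≥ 0.80)

Power calculation (two-sample t-test, normal approximation):
z_β = d · √(n/2) - z_α
z_β = 0.47 · √(110/2) - 1.282
z_β = 0.47 · 7.416 - 1.282
z_β = 2.204

Power = Φ(z_β) = Φ(2.204) ≈ 0.986

Effect size d = 0.47 is small by Cohen's convention (0.2/0.5/0.8).

Threshold: power ≥ 0.80 is conventionally adequate.
Power ≈ 0.99 → the study is adequately powered (power ≥ 0.80).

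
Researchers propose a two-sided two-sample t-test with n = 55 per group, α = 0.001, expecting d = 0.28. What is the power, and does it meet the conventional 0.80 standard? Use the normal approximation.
Power ≈ 0.03; the study is underpowered (power < 0.80)

Power calculation (two-sample t-test, normal approximation):
z_β = d · √(n/2) - z_{α/2}
z_β = 0.28 · √(55/2) - 3.291
z_β = 0.28 · 5.244 - 3.291
z_β = -1.822

Power = Φ(z_β) = Φ(-1.822) ≈ 0.034

Effect size d = 0.28 is small by Cohen's convention (0.2/0.5/0.8).

Threshold: power ≥ 0.80 is conventionally adequate.
Power ≈ 0.03 → the study is underpowered (power < 0.80).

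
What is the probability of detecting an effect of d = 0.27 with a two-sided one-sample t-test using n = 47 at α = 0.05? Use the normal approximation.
Power ≈ 0.46

Power calculation (one-sample t-test, normal approximation):
z_β = d · √n - z_{α/2}
z_β = 0.27 · √47 - 1.960
z_β = 0.27 · 6.856 - 1.960
z_β = -0.109

Power = Φ(z_β) = Φ(-0.109) ≈ 0.457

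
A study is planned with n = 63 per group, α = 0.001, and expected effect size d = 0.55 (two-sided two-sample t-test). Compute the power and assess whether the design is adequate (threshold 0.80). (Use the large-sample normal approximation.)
Power ≈ 0.42; the study is underpowered (power < 0.80)

Power calculation (two-sample t-test, normal approximation):
z_β = d · √(n/2) - z_{α/2}
z_β = 0.55 · √(63/2) - 3.291
z_β = 0.55 · 5.612 - 3.291
z_β = -0.204

Power = Φ(z_β) = Φ(-0.204) ≈ 0.419

Effect size d = 0.55 is medium by Cohen's convention (0.2/0.5/0.8).

Threshold: power ≥ 0.80 is conventionally adequate.
Power ≈ 0.42 → the study is underpowered (power < 0.80).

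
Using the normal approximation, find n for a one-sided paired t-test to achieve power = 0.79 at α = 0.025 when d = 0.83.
n = 12 pairs

Sample size formula (paired t-test, normal approximation):
n = ((z_α + z_β) / d)²

z_α = 1.960 (for α = 0.025, one-sided)
z_β = 0.806 (for power = 0.79)
d = 0.83

n = ((1.960 + 0.806) / 0.83)²
n = (3.333)²
n ≈ 11.11
Round up to the next whole number: n = 12 pairs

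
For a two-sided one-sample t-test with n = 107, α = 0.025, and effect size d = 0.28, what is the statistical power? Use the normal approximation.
Power ≈ 0.74

Power calculation (one-sample t-test, normal approximation):
z_β = d · √n - z_{α/2}
z_β = 0.28 · √107 - 2.241
z_β = 0.28 · 10.344 - 2.241
z_β = 0.655

Power = Φ(z_β) = Φ(0.655) ≈ 0.744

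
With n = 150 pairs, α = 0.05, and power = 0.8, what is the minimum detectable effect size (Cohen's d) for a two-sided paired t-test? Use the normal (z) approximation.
d ≈ 0.23

Minimum detectable effect (paired t-test, normal approximation):
d = (z_{α/2} + z_β) / √n
d = (1.960 + 0.842) / √150
d = 2.802 / 12.247
d ≈ 0.23

By Cohen's convention (0.2 small / 0.5 medium / 0.8 large): small effect.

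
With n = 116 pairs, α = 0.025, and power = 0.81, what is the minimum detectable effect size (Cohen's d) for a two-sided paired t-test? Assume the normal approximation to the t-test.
d ≈ 0.29

Minimum detectable effect (paired t-test, normal approximation):
d = (z_{α/2} + z_β) / √n
d = (2.241 + 0.878) / √116
d = 3.119 / 10.770
d ≈ 0.29

By Cohen's convention (0.2 small / 0.5 medium / 0.8 large): small effect.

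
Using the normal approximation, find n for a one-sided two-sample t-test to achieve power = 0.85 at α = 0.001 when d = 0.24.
n = 592 per group

Sample size formula (two-sample t-test, normal approximation):
n = 2 · ((z_α + z_β) / d)²

z_α = 3.090 (for α = 0.001, one-sided)
z_β = 1.036 (for power = 0.85)
d = 0.24

n = 2 · ((3.090 + 1.036) / 0.24)²
n = 2 · (17.192)²
n ≈ 591.13
Round up to the next whole number: n = 592 per group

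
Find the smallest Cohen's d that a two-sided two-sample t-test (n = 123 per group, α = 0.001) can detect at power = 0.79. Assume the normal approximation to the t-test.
d ≈ 0.52

Minimum detectable effect (two-sample t-test, normal approximation):
d = (z_{α/2} + z_β) / √(n/2)
d = (3.291 + 0.806) / √(123/2)
d = 4.097 / 7.842
d ≈ 0.52

By Cohen's convention (0.2 small / 0.5 medium / 0.8 large): medium effect.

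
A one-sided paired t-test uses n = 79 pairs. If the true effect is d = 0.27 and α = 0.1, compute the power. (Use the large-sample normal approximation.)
Power ≈ 0.87

Power calculation (paired t-test, normal approximation):
z_β = d · √n - z_α
z_β = 0.27 · √79 - 1.282
z_β = 0.27 · 8.888 - 1.282
z_β = 1.118

Power = Φ(z_β) = Φ(1.118) ≈ 0.868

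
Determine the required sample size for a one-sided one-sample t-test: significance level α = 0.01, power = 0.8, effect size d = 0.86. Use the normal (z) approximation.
n = 14

Sample size formula (one-sample t-test, normal approximation):
n = ((z_α + z_β) / d)²

z_α = 2.326 (for α = 0.01, one-sided)
z_β = 0.842 (for power = 0.8)
d = 0.86

n = ((2.326 + 0.842) / 0.86)²
n = (3.684)²
n ≈ 13.57
Round up to the next whole number: n = 14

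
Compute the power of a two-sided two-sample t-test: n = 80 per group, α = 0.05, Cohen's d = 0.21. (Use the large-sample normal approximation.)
Power ≈ 0.26

Power calculation (two-sample t-test, normal approximation):
z_β = d · √(n/2) - z_{α/2}
z_β = 0.21 · √(80/2) - 1.960
z_β = 0.21 · 6.325 - 1.960
z_β = -0.632

Power = Φ(z_β) = Φ(-0.632) ≈ 0.264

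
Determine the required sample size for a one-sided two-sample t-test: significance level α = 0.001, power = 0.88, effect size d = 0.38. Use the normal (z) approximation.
n = 252 per group

Sample size formula (two-sample t-test, normal approximation):
n = 2 · ((z_α + z_β) / d)²

z_α = 3.090 (for α = 0.001, one-sided)
z_β = 1.175 (for power = 0.88)
d = 0.38

n = 2 · ((3.090 + 1.175) / 0.38)²
n = 2 · (11.224)²
n ≈ 251.96
Round up to the next whole number: n = 252 per group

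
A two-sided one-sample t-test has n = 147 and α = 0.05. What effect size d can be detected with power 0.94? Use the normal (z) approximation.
d ≈ 0.29

Minimum detectable effect (one-sample t-test, normal approximation):
d = (z_{α/2} + z_β) / √n
d = (1.960 + 1.555) / √147
d = 3.515 / 12.124
d ≈ 0.29

By Cohen's convention (0.2 small / 0.5 medium / 0.8 large): small effect.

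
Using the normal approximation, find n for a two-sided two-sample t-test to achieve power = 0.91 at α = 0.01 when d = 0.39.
n = 202 per group

Sample size formula (two-sample t-test, normal approximation):
n = 2 · ((z_{α/2} + z_β) / d)²

z_{α/2} = 2.576 (for α = 0.01, two-sided)
z_β = 1.341 (for power = 0.91)
d = 0.39

n = 2 · ((2.576 + 1.341) / 0.39)²
n = 2 · (10.044)²
n ≈ 201.76
Round up to the next whole number: n = 202 per group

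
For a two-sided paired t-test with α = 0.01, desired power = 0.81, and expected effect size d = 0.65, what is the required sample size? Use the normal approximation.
n = 29 pairs

Sample size formula (paired t-test, normal approximation):
n = ((z_{α/2} + z_β) / d)²

z_{α/2} = 2.576 (for α = 0.01, two-sided)
z_β = 0.878 (for power = 0.81)
d = 0.65

n = ((2.576 + 0.878) / 0.65)²
n = (5.314)²
n ≈ 28.24
Round up to the next whole number: n = 29 pairs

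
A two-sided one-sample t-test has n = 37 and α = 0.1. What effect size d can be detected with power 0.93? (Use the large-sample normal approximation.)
d ≈ 0.51

Minimum detectable effect (one-sample t-test, normal approximation):
d = (z_{α/2} + z_β) / √n
d = (1.645 + 1.476) / √37
d = 3.121 / 6.083
d ≈ 0.51

By Cohen's convention (0.2 small / 0.5 medium / 0.8 large): medium effect.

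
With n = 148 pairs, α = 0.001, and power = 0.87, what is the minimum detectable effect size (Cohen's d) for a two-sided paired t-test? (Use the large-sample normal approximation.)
d ≈ 0.36

Minimum detectable effect (paired t-test, normal approximation):
d = (z_{α/2} + z_β) / √n
d = (3.291 + 1.126) / √148
d = 4.417 / 12.166
d ≈ 0.36

By Cohen's convention (0.2 small / 0.5 medium / 0.8 large): small effect.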